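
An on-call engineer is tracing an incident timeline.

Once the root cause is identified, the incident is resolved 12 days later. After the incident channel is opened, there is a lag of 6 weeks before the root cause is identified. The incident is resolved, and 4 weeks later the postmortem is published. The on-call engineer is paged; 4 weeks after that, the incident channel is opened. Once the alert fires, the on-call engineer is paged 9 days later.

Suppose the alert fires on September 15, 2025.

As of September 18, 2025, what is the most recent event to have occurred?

The alert fires: Sep 15, 2025.
The on-call engineer is paged: Sep 15, 2025 + 9 days = Sep 24, 2025.
The incident channel is opened: Sep 24, 2025 + 4 weeks = Oct 22, 2025.
The root cause is identified: Oct 22, 2025 + 6 weeks = Dec 3, 2025.
The incident is resolved: Dec 3, 2025 + 12 days = Dec 15, 2025.
The postmortem is published: Dec 15, 2025 + 4 weeks = Jan 12, 2026.
Sep 18, 2025 falls between when the alert fires (Sep 15, 2025) and when the on-call engineer is paged (Sep 24, 2025).

The alert fires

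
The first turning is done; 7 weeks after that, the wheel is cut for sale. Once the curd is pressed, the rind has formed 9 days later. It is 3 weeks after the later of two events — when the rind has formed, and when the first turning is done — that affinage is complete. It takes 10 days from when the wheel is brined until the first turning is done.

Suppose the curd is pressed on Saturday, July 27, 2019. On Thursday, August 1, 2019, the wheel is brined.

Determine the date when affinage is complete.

The curd is pressed: Jul 27, 2019.
The rind has formed: Jul 27, 2019 + 9 days = Aug 5, 2019.
The wheel is brined: Aug 1, 2019.
The first turning is done: Aug 1, 2019 + 10 days = Aug 11, 2019.
Both prerequisites met — the rind has formed (Aug 5, 2019), the first turning is done (Aug 11, 2019); the later is Aug 11, 2019.
Affinage is complete: Aug 11, 2019 + 3 weeks = Sep 1, 2019.

Sunday, September 1, 2019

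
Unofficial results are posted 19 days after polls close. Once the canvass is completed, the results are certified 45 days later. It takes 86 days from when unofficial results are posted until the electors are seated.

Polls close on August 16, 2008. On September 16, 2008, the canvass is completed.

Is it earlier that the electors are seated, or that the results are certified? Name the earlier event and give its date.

The results are certified — October 31, 2008

Polls close: Aug 16, 2008.
Unofficial results are posted: Aug 16, 2008 + 19 days = Sep 4, 2008.
The electors are seated: Sep 4, 2008 + 86 days = Nov 29, 2008.
The canvass is completed: Sep 16, 2008.
The results are certified: Sep 16, 2008 + 45 days = Oct 31, 2008.
Comparing: the electors are seated on Nov 29, 2008 vs the results are certified on Oct 31, 2008. Earlier: the results are certified.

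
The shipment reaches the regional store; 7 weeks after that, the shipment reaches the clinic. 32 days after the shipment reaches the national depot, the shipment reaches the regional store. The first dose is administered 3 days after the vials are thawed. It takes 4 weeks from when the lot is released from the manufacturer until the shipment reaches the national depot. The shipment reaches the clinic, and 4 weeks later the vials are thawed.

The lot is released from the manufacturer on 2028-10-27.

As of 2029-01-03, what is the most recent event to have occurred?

The shipment reaches the regional store

The lot is released from the manufacturer: Oct 27, 2028.
The shipment reaches the national depot: Oct 27, 2028 + 4 weeks = Nov 24, 2028.
The shipment reaches the regional store: Nov 24, 2028 + 32 days = Dec 26, 2028.
The shipment reaches the clinic: Dec 26, 2028 + 7 weeks = Feb 13, 2029.
The vials are thawed: Feb 13, 2029 + 4 weeks = Mar 13, 2029.
The first dose is administered: Mar 13, 2029 + 3 days = Mar 16, 2029.
Jan 3, 2029 falls between when the shipment reaches the regional store (Dec 26, 2028) and when the shipment reaches the clinic (Feb 13, 2029).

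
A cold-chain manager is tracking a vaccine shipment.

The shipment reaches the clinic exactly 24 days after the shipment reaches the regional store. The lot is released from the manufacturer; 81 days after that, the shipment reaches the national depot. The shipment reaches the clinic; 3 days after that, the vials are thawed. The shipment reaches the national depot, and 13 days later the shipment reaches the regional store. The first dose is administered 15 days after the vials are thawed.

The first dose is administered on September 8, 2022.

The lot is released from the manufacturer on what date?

The first dose is administered: Sep 8, 2022.
The vials are thawed: Sep 8, 2022 − 15 days = Aug 24, 2022.
The shipment reaches the clinic: Aug 24, 2022 − 3 days = Aug 21, 2022.
The shipment reaches the regional store: Aug 21, 2022 − 24 days = Jul 28, 2022.
The shipment reaches the national depot: Jul 28, 2022 − 13 days = Jul 15, 2022.
The lot is released from the manufacturer: Jul 15, 2022 − 81 days = Apr 25, 2022.

April 25, 2022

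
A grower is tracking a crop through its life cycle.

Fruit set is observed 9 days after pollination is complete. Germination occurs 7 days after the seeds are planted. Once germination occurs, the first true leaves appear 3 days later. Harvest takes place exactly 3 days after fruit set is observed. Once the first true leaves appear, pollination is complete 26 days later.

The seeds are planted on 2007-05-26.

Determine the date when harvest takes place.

The seeds are planted: May 26, 2007.
Germination occurs: May 26, 2007 + 7 days = Jun 2, 2007.
The first true leaves appear: Jun 2, 2007 + 3 days = Jun 5, 2007.
Pollination is complete: Jun 5, 2007 + 26 days = Jul 1, 2007.
Fruit set is observed: Jul 1, 2007 + 9 days = Jul 10, 2007.
Harvest takes place: Jul 10, 2007 + 3 days = Jul 13, 2007.

2007-07-13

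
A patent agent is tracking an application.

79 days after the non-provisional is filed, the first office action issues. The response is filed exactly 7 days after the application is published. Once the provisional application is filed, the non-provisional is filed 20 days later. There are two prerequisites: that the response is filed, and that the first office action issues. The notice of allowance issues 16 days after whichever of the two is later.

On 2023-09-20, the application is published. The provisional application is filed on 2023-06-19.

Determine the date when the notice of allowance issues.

The application is published: Sep 20, 2023.
The response is filed: Sep 20, 2023 + 7 days = Sep 27, 2023.
The provisional application is filed: Jun 19, 2023.
The non-provisional is filed: Jun 19, 2023 + 20 days = Jul 9, 2023.
The first office action issues: Jul 9, 2023 + 79 days = Sep 26, 2023.
Both prerequisites met — the response is filed (Sep 27, 2023), the first office action issues (Sep 26, 2023); the later is Sep 27, 2023.
The notice of allowance issues: Sep 27, 2023 + 16 days = Oct 13, 2023.

2023-10-13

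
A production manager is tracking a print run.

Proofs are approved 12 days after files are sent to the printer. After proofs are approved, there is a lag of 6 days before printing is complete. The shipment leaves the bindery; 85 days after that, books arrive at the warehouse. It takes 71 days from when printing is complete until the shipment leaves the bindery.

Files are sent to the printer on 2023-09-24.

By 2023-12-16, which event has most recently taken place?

Files are sent to the printer: Sep 24, 2023.
Proofs are approved: Sep 24, 2023 + 12 days = Oct 6, 2023.
Printing is complete: Oct 6, 2023 + 6 days = Oct 12, 2023.
The shipment leaves the bindery: Oct 12, 2023 + 71 days = Dec 22, 2023.
Books arrive at the warehouse: Dec 22, 2023 + 85 days = Mar 16, 2024.
Dec 16, 2023 falls between when printing is complete (Oct 12, 2023) and when the shipment leaves the bindery (Dec 22, 2023).

Printing is complete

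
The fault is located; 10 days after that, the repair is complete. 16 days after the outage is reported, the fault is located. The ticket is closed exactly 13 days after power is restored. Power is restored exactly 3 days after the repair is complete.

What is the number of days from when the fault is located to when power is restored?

13 days

Causal path: the fault is located → the repair is complete → power is restored.
Total delay along the path: 10 + 3 = 13 days.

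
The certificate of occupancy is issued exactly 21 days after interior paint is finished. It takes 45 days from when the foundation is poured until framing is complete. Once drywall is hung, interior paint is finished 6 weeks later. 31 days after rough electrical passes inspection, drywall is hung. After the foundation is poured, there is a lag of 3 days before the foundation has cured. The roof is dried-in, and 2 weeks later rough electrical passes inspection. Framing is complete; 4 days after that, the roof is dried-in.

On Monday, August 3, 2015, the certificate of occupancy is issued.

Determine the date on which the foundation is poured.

Friday, February 27, 2015

The certificate of occupancy is issued: Aug 3, 2015.
Interior paint is finished: Aug 3, 2015 − 21 days = Jul 13, 2015.
Drywall is hung: Jul 13, 2015 − 6 weeks = Jun 1, 2015.
Rough electrical passes inspection: Jun 1, 2015 − 31 days = May 1, 2015.
The roof is dried-in: May 1, 2015 − 2 weeks = Apr 17, 2015.
Framing is complete: Apr 17, 2015 − 4 days = Apr 13, 2015.
The foundation is poured: Apr 13, 2015 − 45 days = Feb 27, 2015.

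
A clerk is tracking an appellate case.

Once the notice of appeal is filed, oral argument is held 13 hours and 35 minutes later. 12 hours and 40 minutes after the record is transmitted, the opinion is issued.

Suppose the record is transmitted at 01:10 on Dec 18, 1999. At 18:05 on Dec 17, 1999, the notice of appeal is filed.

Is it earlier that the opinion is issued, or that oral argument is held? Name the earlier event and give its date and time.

The record is transmitted: 01:10 Dec 18, 1999.
The opinion is issued: 01:10 Dec 18, 1999 + 12h40m = 13:50 Dec 18, 1999.
The notice of appeal is filed: 18:05 Dec 17, 1999.
Oral argument is held: 18:05 Dec 17, 1999 + 13h35m = 07:40 Dec 18, 1999.
Comparing: the opinion is issued at 13:50 Dec 18, 1999 vs oral argument is held at 07:40 Dec 18, 1999. Earlier: oral argument is held.

Oral argument is held — 07:40 on Dec 18, 1999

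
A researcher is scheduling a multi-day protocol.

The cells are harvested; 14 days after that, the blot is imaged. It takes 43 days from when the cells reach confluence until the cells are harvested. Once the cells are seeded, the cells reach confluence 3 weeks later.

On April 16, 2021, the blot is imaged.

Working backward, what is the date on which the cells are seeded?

The blot is imaged: Apr 16, 2021.
The cells are harvested: Apr 16, 2021 − 14 days = Apr 2, 2021.
The cells reach confluence: Apr 2, 2021 − 43 days = Feb 18, 2021.
The cells are seeded: Feb 18, 2021 − 3 weeks = Jan 28, 2021.

January 28, 2021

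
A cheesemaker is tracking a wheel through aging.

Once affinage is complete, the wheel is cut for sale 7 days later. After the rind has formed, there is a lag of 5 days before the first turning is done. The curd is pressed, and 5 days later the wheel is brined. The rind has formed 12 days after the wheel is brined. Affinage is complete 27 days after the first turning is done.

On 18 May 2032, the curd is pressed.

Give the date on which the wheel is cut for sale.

The curd is pressed: May 18, 2032.
The wheel is brined: May 18, 2032 + 5 days = May 23, 2032.
The rind has formed: May 23, 2032 + 12 days = Jun 4, 2032.
The first turning is done: Jun 4, 2032 + 5 days = Jun 9, 2032.
Affinage is complete: Jun 9, 2032 + 27 days = Jul 6, 2032.
The wheel is cut for sale: Jul 6, 2032 + 7 days = Jul 13, 2032.

13 July 2032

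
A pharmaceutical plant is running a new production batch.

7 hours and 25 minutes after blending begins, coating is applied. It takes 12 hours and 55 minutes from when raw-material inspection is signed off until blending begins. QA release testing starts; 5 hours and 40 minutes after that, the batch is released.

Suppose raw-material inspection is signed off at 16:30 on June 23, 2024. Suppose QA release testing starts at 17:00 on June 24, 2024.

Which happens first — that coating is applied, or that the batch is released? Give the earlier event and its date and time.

Raw-material inspection is signed off: 16:30 Jun 23, 2024.
Blending begins: 16:30 Jun 23, 2024 + 12h55m = 05:25 Jun 24, 2024.
Coating is applied: 05:25 Jun 24, 2024 + 7h25m = 12:50 Jun 24, 2024.
QA release testing starts: 17:00 Jun 24, 2024.
The batch is released: 17:00 Jun 24, 2024 + 5h40m = 22:40 Jun 24, 2024.
Comparing: coating is applied at 12:50 Jun 24, 2024 vs the batch is released at 22:40 Jun 24, 2024. Earlier: coating is applied.

Coating is applied — 12:50 on June 24, 2024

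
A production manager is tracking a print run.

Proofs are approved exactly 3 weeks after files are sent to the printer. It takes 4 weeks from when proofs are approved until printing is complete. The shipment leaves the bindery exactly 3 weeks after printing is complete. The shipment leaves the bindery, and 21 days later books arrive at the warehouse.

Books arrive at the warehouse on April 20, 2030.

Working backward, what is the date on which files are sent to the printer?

Books arrive at the warehouse: Apr 20, 2030.
The shipment leaves the bindery: Apr 20, 2030 − 21 days = Mar 30, 2030.
Printing is complete: Mar 30, 2030 − 3 weeks = Mar 9, 2030.
Proofs are approved: Mar 9, 2030 − 4 weeks = Feb 9, 2030.
Files are sent to the printer: Feb 9, 2030 − 3 weeks = Jan 19, 2030.

January 19, 2030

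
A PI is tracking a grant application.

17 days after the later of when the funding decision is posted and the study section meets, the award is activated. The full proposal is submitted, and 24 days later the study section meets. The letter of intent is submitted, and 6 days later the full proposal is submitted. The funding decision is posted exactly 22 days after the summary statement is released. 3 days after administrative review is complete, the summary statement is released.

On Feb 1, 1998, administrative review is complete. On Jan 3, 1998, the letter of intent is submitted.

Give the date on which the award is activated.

Mar 15, 1998

Administrative review is complete: Feb 1, 1998.
The summary statement is released: Feb 1, 1998 + 3 days = Feb 4, 1998.
The funding decision is posted: Feb 4, 1998 + 22 days = Feb 26, 1998.
The letter of intent is submitted: Jan 3, 1998.
The full proposal is submitted: Jan 3, 1998 + 6 days = Jan 9, 1998.
The study section meets: Jan 9, 1998 + 24 days = Feb 2, 1998.
Both prerequisites met — the funding decision is posted (Feb 26, 1998), the study section meets (Feb 2, 1998); the later is Feb 26, 1998.
The award is activated: Feb 26, 1998 + 17 days = Mar 15, 1998.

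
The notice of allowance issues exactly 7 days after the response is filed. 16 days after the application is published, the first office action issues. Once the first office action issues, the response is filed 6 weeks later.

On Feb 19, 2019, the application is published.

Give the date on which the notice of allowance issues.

The application is published: Feb 19, 2019.
The first office action issues: Feb 19, 2019 + 16 days = Mar 7, 2019.
The response is filed: Mar 7, 2019 + 6 weeks = Apr 18, 2019.
The notice of allowance issues: Apr 18, 2019 + 7 days = Apr 25, 2019.

Apr 25, 2019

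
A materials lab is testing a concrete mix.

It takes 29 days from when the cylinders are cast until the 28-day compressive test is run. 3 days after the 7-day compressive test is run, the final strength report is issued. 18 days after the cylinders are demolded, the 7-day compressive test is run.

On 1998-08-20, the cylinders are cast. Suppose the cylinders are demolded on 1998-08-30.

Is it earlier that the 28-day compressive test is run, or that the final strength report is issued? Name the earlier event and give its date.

The cylinders are cast: Aug 20, 1998.
The 28-day compressive test is run: Aug 20, 1998 + 29 days = Sep 18, 1998.
The cylinders are demolded: Aug 30, 1998.
The 7-day compressive test is run: Aug 30, 1998 + 18 days = Sep 17, 1998.
The final strength report is issued: Sep 17, 1998 + 3 days = Sep 20, 1998.
Comparing: the 28-day compressive test is run on Sep 18, 1998 vs the final strength report is issued on Sep 20, 1998. Earlier: the 28-day compressive test is run.

The 28-day compressive test is run — 1998-09-18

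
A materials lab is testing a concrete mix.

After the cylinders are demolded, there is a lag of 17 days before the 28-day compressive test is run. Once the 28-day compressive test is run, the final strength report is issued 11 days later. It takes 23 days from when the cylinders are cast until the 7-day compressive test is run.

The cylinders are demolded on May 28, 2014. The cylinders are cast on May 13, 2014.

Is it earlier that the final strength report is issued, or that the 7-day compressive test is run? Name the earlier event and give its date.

The cylinders are demolded: May 28, 2014.
The 28-day compressive test is run: May 28, 2014 + 17 days = Jun 14, 2014.
The final strength report is issued: Jun 14, 2014 + 11 days = Jun 25, 2014.
The cylinders are cast: May 13, 2014.
The 7-day compressive test is run: May 13, 2014 + 23 days = Jun 5, 2014.
Comparing: the final strength report is issued on Jun 25, 2014 vs the 7-day compressive test is run on Jun 5, 2014. Earlier: the 7-day compressive test is run.

The 7-day compressive test is run — June 5, 2014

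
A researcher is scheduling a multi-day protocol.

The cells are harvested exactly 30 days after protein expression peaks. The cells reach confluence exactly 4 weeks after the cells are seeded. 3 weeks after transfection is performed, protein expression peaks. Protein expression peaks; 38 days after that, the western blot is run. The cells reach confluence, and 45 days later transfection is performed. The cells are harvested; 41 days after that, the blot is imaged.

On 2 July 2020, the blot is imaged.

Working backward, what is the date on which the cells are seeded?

The blot is imaged: Jul 2, 2020.
The cells are harvested: Jul 2, 2020 − 41 days = May 22, 2020.
Protein expression peaks: May 22, 2020 − 30 days = Apr 22, 2020.
Transfection is performed: Apr 22, 2020 − 3 weeks = Apr 1, 2020.
The cells reach confluence: Apr 1, 2020 − 45 days = Feb 16, 2020.
The cells are seeded: Feb 16, 2020 − 4 weeks = Jan 19, 2020.

19 January 2020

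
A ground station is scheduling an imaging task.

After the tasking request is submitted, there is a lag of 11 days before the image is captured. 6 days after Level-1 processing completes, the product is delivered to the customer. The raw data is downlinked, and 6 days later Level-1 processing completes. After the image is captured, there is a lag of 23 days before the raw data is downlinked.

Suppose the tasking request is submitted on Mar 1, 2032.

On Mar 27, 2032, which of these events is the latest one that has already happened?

The tasking request is submitted: Mar 1, 2032.
The image is captured: Mar 1, 2032 + 11 days = Mar 12, 2032.
The raw data is downlinked: Mar 12, 2032 + 23 days = Apr 4, 2032.
Level-1 processing completes: Apr 4, 2032 + 6 days = Apr 10, 2032.
The product is delivered to the customer: Apr 10, 2032 + 6 days = Apr 16, 2032.
Mar 27, 2032 falls between when the image is captured (Mar 12, 2032) and when the raw data is downlinked (Apr 4, 2032).

The image is captured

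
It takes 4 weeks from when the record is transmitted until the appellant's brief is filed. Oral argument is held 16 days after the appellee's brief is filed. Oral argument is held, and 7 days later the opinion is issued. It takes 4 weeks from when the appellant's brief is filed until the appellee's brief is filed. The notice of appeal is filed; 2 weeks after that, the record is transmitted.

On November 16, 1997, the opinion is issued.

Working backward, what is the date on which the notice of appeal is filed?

The opinion is issued: Nov 16, 1997.
Oral argument is held: Nov 16, 1997 − 7 days = Nov 9, 1997.
The appellee's brief is filed: Nov 9, 1997 − 16 days = Oct 24, 1997.
The appellant's brief is filed: Oct 24, 1997 − 4 weeks = Sep 26, 1997.
The record is transmitted: Sep 26, 1997 − 4 weeks = Aug 29, 1997.
The notice of appeal is filed: Aug 29, 1997 − 2 weeks = Aug 15, 1997.

August 15, 1997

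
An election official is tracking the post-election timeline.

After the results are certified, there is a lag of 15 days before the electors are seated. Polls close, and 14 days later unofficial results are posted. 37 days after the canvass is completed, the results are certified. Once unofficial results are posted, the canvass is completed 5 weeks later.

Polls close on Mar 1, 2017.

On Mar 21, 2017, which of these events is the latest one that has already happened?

Polls close: Mar 1, 2017.
Unofficial results are posted: Mar 1, 2017 + 14 days = Mar 15, 2017.
The canvass is completed: Mar 15, 2017 + 5 weeks = Apr 19, 2017.
The results are certified: Apr 19, 2017 + 37 days = May 26, 2017.
The electors are seated: May 26, 2017 + 15 days = Jun 10, 2017.
Mar 21, 2017 falls between when unofficial results are posted (Mar 15, 2017) and when the canvass is completed (Apr 19, 2017).

Unofficial results are posted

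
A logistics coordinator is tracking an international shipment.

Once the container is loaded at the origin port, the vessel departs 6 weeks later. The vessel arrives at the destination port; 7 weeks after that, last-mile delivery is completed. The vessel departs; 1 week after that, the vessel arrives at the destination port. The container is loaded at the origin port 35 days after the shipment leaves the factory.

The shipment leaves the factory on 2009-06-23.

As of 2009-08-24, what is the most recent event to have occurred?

The shipment leaves the factory: Jun 23, 2009.
The container is loaded at the origin port: Jun 23, 2009 + 35 days = Jul 28, 2009.
The vessel departs: Jul 28, 2009 + 6 weeks = Sep 8, 2009.
The vessel arrives at the destination port: Sep 8, 2009 + 1 week = Sep 15, 2009.
Last-mile delivery is completed: Sep 15, 2009 + 7 weeks = Nov 3, 2009.
Aug 24, 2009 falls between when the container is loaded at the origin port (Jul 28, 2009) and when the vessel departs (Sep 8, 2009).

The container is loaded at the origin port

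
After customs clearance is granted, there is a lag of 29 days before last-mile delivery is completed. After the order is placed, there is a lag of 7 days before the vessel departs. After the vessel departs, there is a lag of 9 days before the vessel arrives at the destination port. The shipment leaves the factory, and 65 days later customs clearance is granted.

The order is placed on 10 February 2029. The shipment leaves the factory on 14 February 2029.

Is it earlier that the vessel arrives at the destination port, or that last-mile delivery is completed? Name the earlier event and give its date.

The vessel arrives at the destination port — 26 February 2029

The order is placed: Feb 10, 2029.
The vessel departs: Feb 10, 2029 + 7 days = Feb 17, 2029.
The vessel arrives at the destination port: Feb 17, 2029 + 9 days = Feb 26, 2029.
The shipment leaves the factory: Feb 14, 2029.
Customs clearance is granted: Feb 14, 2029 + 65 days = Apr 20, 2029.
Last-mile delivery is completed: Apr 20, 2029 + 29 days = May 19, 2029.
Comparing: the vessel arrives at the destination port on Feb 26, 2029 vs last-mile delivery is completed on May 19, 2029. Earlier: the vessel arrives at the destination port.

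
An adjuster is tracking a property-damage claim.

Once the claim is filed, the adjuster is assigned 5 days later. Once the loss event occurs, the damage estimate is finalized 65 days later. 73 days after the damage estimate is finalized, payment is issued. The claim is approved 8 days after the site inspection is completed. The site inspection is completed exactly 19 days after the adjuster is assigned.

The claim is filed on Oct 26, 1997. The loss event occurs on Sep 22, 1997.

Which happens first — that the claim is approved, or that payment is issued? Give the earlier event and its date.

The claim is filed: Oct 26, 1997.
The adjuster is assigned: Oct 26, 1997 + 5 days = Oct 31, 1997.
The site inspection is completed: Oct 31, 1997 + 19 days = Nov 19, 1997.
The claim is approved: Nov 19, 1997 + 8 days = Nov 27, 1997.
The loss event occurs: Sep 22, 1997.
The damage estimate is finalized: Sep 22, 1997 + 65 days = Nov 26, 1997.
Payment is issued: Nov 26, 1997 + 73 days = Feb 7, 1998.
Comparing: the claim is approved on Nov 27, 1997 vs payment is issued on Feb 7, 1998. Earlier: the claim is approved.

The claim is approved — Nov 27, 1997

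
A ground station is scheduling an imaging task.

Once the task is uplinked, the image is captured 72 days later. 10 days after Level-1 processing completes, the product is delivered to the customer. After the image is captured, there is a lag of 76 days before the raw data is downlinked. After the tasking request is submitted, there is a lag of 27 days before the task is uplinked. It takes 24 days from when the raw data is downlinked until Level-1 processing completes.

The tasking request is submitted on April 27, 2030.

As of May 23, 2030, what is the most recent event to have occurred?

The tasking request is submitted

The tasking request is submitted: Apr 27, 2030.
The task is uplinked: Apr 27, 2030 + 27 days = May 24, 2030.
The image is captured: May 24, 2030 + 72 days = Aug 4, 2030.
The raw data is downlinked: Aug 4, 2030 + 76 days = Oct 19, 2030.
Level-1 processing completes: Oct 19, 2030 + 24 days = Nov 12, 2030.
The product is delivered to the customer: Nov 12, 2030 + 10 days = Nov 22, 2030.
May 23, 2030 falls between when the tasking request is submitted (Apr 27, 2030) and when the task is uplinked (May 24, 2030).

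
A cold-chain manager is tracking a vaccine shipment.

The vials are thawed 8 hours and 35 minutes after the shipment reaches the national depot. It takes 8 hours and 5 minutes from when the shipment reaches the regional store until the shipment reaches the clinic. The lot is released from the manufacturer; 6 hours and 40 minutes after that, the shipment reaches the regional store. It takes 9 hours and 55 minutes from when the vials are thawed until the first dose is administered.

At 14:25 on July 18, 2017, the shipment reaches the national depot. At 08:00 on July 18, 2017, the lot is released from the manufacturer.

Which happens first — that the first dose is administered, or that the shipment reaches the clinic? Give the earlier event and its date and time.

The shipment reaches the national depot: 14:25 Jul 18, 2017.
The vials are thawed: 14:25 Jul 18, 2017 + 8h35m = 23:00 Jul 18, 2017.
The first dose is administered: 23:00 Jul 18, 2017 + 9h55m = 08:55 Jul 19, 2017.
The lot is released from the manufacturer: 08:00 Jul 18, 2017.
The shipment reaches the regional store: 08:00 Jul 18, 2017 + 6h40m = 14:40 Jul 18, 2017.
The shipment reaches the clinic: 14:40 Jul 18, 2017 + 8h05m = 22:45 Jul 18, 2017.
Comparing: the first dose is administered at 08:55 Jul 19, 2017 vs the shipment reaches the clinic at 22:45 Jul 18, 2017. Earlier: the shipment reaches the clinic.

The shipment reaches the clinic — 22:45 on July 18, 2017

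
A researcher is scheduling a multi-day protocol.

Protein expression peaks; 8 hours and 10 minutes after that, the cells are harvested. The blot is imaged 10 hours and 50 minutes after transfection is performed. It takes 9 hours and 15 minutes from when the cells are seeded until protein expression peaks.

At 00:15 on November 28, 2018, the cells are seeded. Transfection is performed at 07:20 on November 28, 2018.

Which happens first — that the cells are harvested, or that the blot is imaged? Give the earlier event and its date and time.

The cells are seeded: 00:15 Nov 28, 2018.
Protein expression peaks: 00:15 Nov 28, 2018 + 9h15m = 09:30 Nov 28, 2018.
The cells are harvested: 09:30 Nov 28, 2018 + 8h10m = 17:40 Nov 28, 2018.
Transfection is performed: 07:20 Nov 28, 2018.
The blot is imaged: 07:20 Nov 28, 2018 + 10h50m = 18:10 Nov 28, 2018.
Comparing: the cells are harvested at 17:40 Nov 28, 2018 vs the blot is imaged at 18:10 Nov 28, 2018. Earlier: the cells are harvested.

The cells are harvested — 17:40 on November 28, 2018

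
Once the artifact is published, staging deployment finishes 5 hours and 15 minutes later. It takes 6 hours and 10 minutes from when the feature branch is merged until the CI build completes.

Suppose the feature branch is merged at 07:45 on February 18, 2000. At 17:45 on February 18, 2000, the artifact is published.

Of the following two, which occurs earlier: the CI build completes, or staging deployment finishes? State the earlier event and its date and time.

The CI build completes — 13:55 on February 18, 2000

The feature branch is merged: 07:45 Feb 18, 2000.
The CI build completes: 07:45 Feb 18, 2000 + 6h10m = 13:55 Feb 18, 2000.
The artifact is published: 17:45 Feb 18, 2000.
Staging deployment finishes: 17:45 Feb 18, 2000 + 5h15m = 23:00 Feb 18, 2000.
Comparing: the CI build completes at 13:55 Feb 18, 2000 vs staging deployment finishes at 23:00 Feb 18, 2000. Earlier: the CI build completes.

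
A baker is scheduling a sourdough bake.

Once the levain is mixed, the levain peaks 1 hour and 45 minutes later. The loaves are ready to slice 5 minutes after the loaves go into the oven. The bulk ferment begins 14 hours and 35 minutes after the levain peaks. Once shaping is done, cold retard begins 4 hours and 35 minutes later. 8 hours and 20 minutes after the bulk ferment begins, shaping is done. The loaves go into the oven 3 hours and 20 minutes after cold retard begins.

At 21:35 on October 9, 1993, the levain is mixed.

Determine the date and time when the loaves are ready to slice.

The levain is mixed: 21:35 Oct 9, 1993.
The levain peaks: 21:35 Oct 9, 1993 + 1h45m = 23:20 Oct 9, 1993.
The bulk ferment begins: 23:20 Oct 9, 1993 + 14h35m = 13:55 Oct 10, 1993.
Shaping is done: 13:55 Oct 10, 1993 + 8h20m = 22:15 Oct 10, 1993.
Cold retard begins: 22:15 Oct 10, 1993 + 4h35m = 02:50 Oct 11, 1993.
The loaves go into the oven: 02:50 Oct 11, 1993 + 3h20m = 06:10 Oct 11, 1993.
The loaves are ready to slice: 06:10 Oct 11, 1993 + 5m = 06:15 Oct 11, 1993.

06:15 on October 11, 1993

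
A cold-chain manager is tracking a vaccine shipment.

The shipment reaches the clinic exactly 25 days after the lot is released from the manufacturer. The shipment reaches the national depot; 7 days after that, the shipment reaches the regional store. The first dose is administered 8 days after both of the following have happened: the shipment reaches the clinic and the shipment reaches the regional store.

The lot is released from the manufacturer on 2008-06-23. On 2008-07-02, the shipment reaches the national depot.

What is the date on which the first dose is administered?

The lot is released from the manufacturer: Jun 23, 2008.
The shipment reaches the clinic: Jun 23, 2008 + 25 days = Jul 18, 2008.
The shipment reaches the national depot: Jul 2, 2008.
The shipment reaches the regional store: Jul 2, 2008 + 7 days = Jul 9, 2008.
Both prerequisites met — the shipment reaches the clinic (Jul 18, 2008), the shipment reaches the regional store (Jul 9, 2008); the later is Jul 18, 2008.
The first dose is administered: Jul 18, 2008 + 8 days = Jul 26, 2008.

2008-07-26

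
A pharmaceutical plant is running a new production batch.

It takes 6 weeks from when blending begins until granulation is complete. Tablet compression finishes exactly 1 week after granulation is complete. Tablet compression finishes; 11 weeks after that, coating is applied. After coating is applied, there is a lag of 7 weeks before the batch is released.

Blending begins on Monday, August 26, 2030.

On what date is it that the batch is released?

Blending begins: Aug 26, 2030.
Granulation is complete: Aug 26, 2030 + 6 weeks = Oct 7, 2030.
Tablet compression finishes: Oct 7, 2030 + 1 week = Oct 14, 2030.
Coating is applied: Oct 14, 2030 + 11 weeks = Dec 30, 2030.
The batch is released: Dec 30, 2030 + 7 weeks = Feb 17, 2031.

Monday, February 17, 2031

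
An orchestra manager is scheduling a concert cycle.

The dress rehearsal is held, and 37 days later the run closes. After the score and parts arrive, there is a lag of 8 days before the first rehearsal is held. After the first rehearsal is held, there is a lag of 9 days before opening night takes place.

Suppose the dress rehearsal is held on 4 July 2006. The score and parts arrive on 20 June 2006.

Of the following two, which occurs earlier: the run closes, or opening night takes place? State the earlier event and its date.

The dress rehearsal is held: Jul 4, 2006.
The run closes: Jul 4, 2006 + 37 days = Aug 10, 2006.
The score and parts arrive: Jun 20, 2006.
The first rehearsal is held: Jun 20, 2006 + 8 days = Jun 28, 2006.
Opening night takes place: Jun 28, 2006 + 9 days = Jul 7, 2006.
Comparing: the run closes on Aug 10, 2006 vs opening night takes place on Jul 7, 2006. Earlier: opening night takes place.

Opening night takes place — 7 July 2006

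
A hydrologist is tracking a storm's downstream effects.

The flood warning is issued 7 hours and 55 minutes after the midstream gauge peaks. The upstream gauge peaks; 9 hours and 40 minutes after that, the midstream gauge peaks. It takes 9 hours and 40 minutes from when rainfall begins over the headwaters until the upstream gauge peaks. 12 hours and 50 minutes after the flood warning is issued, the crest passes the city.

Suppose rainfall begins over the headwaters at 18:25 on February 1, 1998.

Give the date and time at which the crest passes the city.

10:30 on February 3, 1998

Rainfall begins over the headwaters: 18:25 Feb 1, 1998.
The upstream gauge peaks: 18:25 Feb 1, 1998 + 9h40m = 04:05 Feb 2, 1998.
The midstream gauge peaks: 04:05 Feb 2, 1998 + 9h40m = 13:45 Feb 2, 1998.
The flood warning is issued: 13:45 Feb 2, 1998 + 7h55m = 21:40 Feb 2, 1998.
The crest passes the city: 21:40 Feb 2, 1998 + 12h50m = 10:30 Feb 3, 1998.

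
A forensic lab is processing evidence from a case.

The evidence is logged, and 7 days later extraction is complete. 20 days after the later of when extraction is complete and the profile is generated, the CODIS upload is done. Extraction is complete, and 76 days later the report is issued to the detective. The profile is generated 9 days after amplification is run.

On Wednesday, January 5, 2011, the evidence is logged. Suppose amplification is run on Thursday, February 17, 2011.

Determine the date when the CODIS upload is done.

The evidence is logged: Jan 5, 2011.
Extraction is complete: Jan 5, 2011 + 7 days = Jan 12, 2011.
Amplification is run: Feb 17, 2011.
The profile is generated: Feb 17, 2011 + 9 days = Feb 26, 2011.
Both prerequisites met — extraction is complete (Jan 12, 2011), the profile is generated (Feb 26, 2011); the later is Feb 26, 2011.
The CODIS upload is done: Feb 26, 2011 + 20 days = Mar 18, 2011.

Friday, March 18, 2011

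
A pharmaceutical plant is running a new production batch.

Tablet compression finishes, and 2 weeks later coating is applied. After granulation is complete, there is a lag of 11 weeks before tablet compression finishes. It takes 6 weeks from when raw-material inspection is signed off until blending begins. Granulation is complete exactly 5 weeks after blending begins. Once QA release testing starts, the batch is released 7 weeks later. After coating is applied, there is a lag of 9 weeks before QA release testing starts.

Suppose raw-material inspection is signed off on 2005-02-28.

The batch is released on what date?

Raw-material inspection is signed off: Feb 28, 2005.
Blending begins: Feb 28, 2005 + 6 weeks = Apr 11, 2005.
Granulation is complete: Apr 11, 2005 + 5 weeks = May 16, 2005.
Tablet compression finishes: May 16, 2005 + 11 weeks = Aug 1, 2005.
Coating is applied: Aug 1, 2005 + 2 weeks = Aug 15, 2005.
QA release testing starts: Aug 15, 2005 + 9 weeks = Oct 17, 2005.
The batch is released: Oct 17, 2005 + 7 weeks = Dec 5, 2005.

2005-12-05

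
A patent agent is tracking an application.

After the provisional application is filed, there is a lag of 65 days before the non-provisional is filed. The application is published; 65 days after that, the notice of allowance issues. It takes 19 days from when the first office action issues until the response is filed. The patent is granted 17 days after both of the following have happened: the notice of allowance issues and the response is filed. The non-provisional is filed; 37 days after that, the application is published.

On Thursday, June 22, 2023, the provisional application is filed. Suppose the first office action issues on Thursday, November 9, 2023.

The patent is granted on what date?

Saturday, December 23, 2023

The provisional application is filed: Jun 22, 2023.
The non-provisional is filed: Jun 22, 2023 + 65 days = Aug 26, 2023.
The application is published: Aug 26, 2023 + 37 days = Oct 2, 2023.
The notice of allowance issues: Oct 2, 2023 + 65 days = Dec 6, 2023.
The first office action issues: Nov 9, 2023.
The response is filed: Nov 9, 2023 + 19 days = Nov 28, 2023.
Both prerequisites met — the notice of allowance issues (Dec 6, 2023), the response is filed (Nov 28, 2023); the later is Dec 6, 2023.
The patent is granted: Dec 6, 2023 + 17 days = Dec 23, 2023.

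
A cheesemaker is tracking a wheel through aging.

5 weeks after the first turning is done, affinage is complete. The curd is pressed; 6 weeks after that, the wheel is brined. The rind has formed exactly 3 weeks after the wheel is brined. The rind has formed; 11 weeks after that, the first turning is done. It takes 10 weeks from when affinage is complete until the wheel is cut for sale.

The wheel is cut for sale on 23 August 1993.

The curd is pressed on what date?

The wheel is cut for sale: Aug 23, 1993.
Affinage is complete: Aug 23, 1993 − 10 weeks = Jun 14, 1993.
The first turning is done: Jun 14, 1993 − 5 weeks = May 10, 1993.
The rind has formed: May 10, 1993 − 11 weeks = Feb 22, 1993.
The wheel is brined: Feb 22, 1993 − 3 weeks = Feb 1, 1993.
The curd is pressed: Feb 1, 1993 − 6 weeks = Dec 21, 1992.

21 December 1992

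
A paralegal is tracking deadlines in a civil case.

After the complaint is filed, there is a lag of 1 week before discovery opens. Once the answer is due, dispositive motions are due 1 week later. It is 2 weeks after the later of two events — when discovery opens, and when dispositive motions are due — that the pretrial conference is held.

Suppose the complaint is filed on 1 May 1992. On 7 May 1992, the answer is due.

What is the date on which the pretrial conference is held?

28 May 1992

The complaint is filed: May 1, 1992.
Discovery opens: May 1, 1992 + 1 week = May 8, 1992.
The answer is due: May 7, 1992.
Dispositive motions are due: May 7, 1992 + 1 week = May 14, 1992.
Both prerequisites met — discovery opens (May 8, 1992), dispositive motions are due (May 14, 1992); the later is May 14, 1992.
The pretrial conference is held: May 14, 1992 + 2 weeks = May 28, 1992.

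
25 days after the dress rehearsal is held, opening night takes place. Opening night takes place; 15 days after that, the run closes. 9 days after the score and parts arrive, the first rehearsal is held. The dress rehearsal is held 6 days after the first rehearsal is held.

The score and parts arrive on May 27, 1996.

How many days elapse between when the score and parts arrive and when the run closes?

55 days

Causal path: the score and parts arrive → the first rehearsal is held → the dress rehearsal is held → opening night takes place → the run closes.
Total delay along the path: 9 + 6 + 25 + 15 = 55 days.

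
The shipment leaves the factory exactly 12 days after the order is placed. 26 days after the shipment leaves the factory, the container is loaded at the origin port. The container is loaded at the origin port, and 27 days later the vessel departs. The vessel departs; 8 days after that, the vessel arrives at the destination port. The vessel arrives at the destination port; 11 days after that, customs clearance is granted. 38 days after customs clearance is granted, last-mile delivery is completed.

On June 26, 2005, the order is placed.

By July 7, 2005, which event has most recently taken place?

The order is placed: Jun 26, 2005.
The shipment leaves the factory: Jun 26, 2005 + 12 days = Jul 8, 2005.
The container is loaded at the origin port: Jul 8, 2005 + 26 days = Aug 3, 2005.
The vessel departs: Aug 3, 2005 + 27 days = Aug 30, 2005.
The vessel arrives at the destination port: Aug 30, 2005 + 8 days = Sep 7, 2005.
Customs clearance is granted: Sep 7, 2005 + 11 days = Sep 18, 2005.
Last-mile delivery is completed: Sep 18, 2005 + 38 days = Oct 26, 2005.
Jul 7, 2005 falls between when the order is placed (Jun 26, 2005) and when the shipment leaves the factory (Jul 8, 2005).

The order is placed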